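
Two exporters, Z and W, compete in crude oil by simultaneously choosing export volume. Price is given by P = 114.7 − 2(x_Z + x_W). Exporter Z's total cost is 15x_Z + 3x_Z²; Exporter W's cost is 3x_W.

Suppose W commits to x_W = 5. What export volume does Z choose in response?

8.97

Exporter Z's profit: π = x_Z(114.7 − 2(x_Z + x_W)) − 15x_Z − 3x_Z².
∂π/∂x_Z = 99.7 − 10x_Z − 2x_W = 0, so x_Z = 9.97 − 0.2x_W.
At x_W = 5: x_Z = 9.97 − 0.2·5 = 8.97.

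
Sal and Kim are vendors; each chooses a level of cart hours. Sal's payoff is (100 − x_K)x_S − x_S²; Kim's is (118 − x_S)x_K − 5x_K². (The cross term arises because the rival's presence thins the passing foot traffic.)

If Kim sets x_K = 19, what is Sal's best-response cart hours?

Expanding Sal's payoff: 100x_S − x_Kx_S − x_S².
∂π/∂x_S = 100 − x_K − 2x_S = 0, so x_S = 50 − 0.5x_K.
At x_K = 19: x_S = 50 − 0.5·19 = 40.5.

40.5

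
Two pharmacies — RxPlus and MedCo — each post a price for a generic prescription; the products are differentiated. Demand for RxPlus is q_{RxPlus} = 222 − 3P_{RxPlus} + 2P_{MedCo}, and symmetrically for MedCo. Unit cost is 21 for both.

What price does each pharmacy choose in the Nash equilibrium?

RxPlus's profit: π = (P_{RxPlus} − 21)(222 − 3P_{RxPlus} + 2P_{MedCo}).
∂π/∂P_{RxPlus} = 285 − 6P_{RxPlus} + 2P_{MedCo} = 0 ⇒ P_{RxPlus} = 47.5 + (1/3)P_{MedCo}.
By symmetry P_{MedCo} = P_{RxPlus}; substituting into the reaction function, (2/3)P_{RxPlus} = 47.5 and P_{RxPlus} = 71.25.

71.25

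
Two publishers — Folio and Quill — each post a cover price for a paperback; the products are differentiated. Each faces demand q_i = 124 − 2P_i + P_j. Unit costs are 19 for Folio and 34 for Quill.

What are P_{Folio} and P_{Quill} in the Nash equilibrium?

56, 62

Folio's profit: π = (P_{Folio} − 19)(124 − 2P_{Folio} + P_{Quill}).
∂π/∂P_{Folio} = 162 − 4P_{Folio} + P_{Quill} = 0 ⇒ P_{Folio} = 40.5 + 0.25P_{Quill}.
Similarly P_{Quill} = 48 + 0.25P_{Folio}.
Solving the two reaction functions simultaneously: (1 − (0.25)(0.25))P_{Folio} = 40.5 + 0.25·48, so 0.9375P_{Folio} = 52.5 and P_{Folio} = 56.
Then P_{Quill} = 48 + 0.25·56 = 62.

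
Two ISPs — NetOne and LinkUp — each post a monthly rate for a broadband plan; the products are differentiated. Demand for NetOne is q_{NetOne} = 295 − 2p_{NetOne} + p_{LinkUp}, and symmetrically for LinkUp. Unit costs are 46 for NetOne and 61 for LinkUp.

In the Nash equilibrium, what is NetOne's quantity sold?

NetOne's profit: π = (p_{NetOne} − 46)(295 − 2p_{NetOne} + p_{LinkUp}).
∂π/∂p_{NetOne} = 387 − 4p_{NetOne} + p_{LinkUp} = 0 ⇒ p_{NetOne} = 96.75 + 0.25p_{LinkUp}.
Similarly p_{LinkUp} = 104.25 + 0.25p_{NetOne}.
Plugging p_{LinkUp} into NetOne's best response: p_{NetOne} = 96.75 + 0.25(104.25 + 0.25p_{NetOne}) ⇒ 0.9375p_{NetOne} = 122.8125, so p_{NetOne} = 131.
Then p_{LinkUp} = 104.25 + 0.25·131 = 137.
q_{NetOne} = 295 − 2·131 + 137 = 170.

170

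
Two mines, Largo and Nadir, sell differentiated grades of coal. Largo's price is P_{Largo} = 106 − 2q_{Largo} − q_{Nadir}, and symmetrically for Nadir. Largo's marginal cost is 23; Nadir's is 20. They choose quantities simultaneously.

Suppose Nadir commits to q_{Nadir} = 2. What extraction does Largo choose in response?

20.25

Mine Largo's profit: π = q_{Largo}(106 − 2q_{Largo} − q_{Nadir}) − 23q_{Largo}.
∂π/∂q_{Largo} = 83 − 4q_{Largo} − q_{Nadir} = 0 ⇒ q_{Largo} = 20.75 − 0.25q_{Nadir}.
At q_{Nadir} = 2: q_{Largo} = 20.75 − 0.25·2 = 20.25.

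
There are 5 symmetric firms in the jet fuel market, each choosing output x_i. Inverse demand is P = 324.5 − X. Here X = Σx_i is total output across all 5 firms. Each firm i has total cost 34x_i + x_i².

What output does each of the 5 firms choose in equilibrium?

36.3125

A representative firm's profit is π_i = x_i(324.5 − X) − 34x_i − x_i², with X = x_i + Σ_{j≠i} x_j.
First-order condition: 290.5 − 4x_i − Σ_{j≠i} x_j = 0.
With identical firms, set every x_j = x: then 290.5 − 4x − 4x = 0, i.e. x = 290.5/8 = 36.3125.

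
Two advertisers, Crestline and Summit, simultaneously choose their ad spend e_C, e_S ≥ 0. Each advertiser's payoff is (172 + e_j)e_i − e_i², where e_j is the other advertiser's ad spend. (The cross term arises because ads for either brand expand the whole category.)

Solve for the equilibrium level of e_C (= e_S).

Crestline's payoff is (172 + e_S)e_C − e_C².
∂π/∂e_C = 172 + e_S − 2e_C = 0, so e_C = 86 + 0.5e_S.
The game is symmetric, so in equilibrium e_S = e_C: the reaction function gives 0.5e_C = 86, hence e_C = 172.

172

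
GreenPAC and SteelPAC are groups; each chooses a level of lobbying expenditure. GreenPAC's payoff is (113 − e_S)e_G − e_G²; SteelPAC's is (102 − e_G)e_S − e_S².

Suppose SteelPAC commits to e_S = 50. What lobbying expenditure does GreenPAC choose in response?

Expanding GreenPAC's payoff: 113e_G − e_Se_G − e_G².
∂π/∂e_G = 113 − e_S − 2e_G = 0, so e_G = 56.5 − 0.5e_S.
At e_S = 50: e_G = 56.5 − 0.5·50 = 31.5.

31.5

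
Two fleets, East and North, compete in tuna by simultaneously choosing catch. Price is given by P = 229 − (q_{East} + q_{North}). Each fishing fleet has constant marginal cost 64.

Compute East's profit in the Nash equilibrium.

Fishing fleet East's profit: π = q_{East}(229 − (q_{East} + q_{North})) − 64q_{East}.
∂π/∂q_{East} = 165 − 2q_{East} − q_{North} = 0, so q_{East} = 82.5 − 0.5q_{North}.
Setting q_{East} = q_{North} in the reaction function: q_{East} = 82.5 − 0.5q_{East}, so q_{East} = 82.5 / 1.5 = 55.
Price P = 229 − 110 = 119.
East's profit: (119 − 64)·55 = 3025.

3025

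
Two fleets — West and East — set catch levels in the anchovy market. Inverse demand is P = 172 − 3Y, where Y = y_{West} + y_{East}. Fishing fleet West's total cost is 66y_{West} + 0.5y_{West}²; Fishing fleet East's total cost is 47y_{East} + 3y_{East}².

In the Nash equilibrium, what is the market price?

Fishing fleet West's profit: π = y_{West}(172 − 3(y_{West} + y_{East})) − 66y_{West} − 0.5y_{West}².
∂π/∂y_{West} = 106 − 7y_{West} − 3y_{East} = 0, so y_{West} = 106/7 − (3/7)y_{East}.
For East: ∂π/∂y_{East} = 125 − 12y_{East} − 3y_{West} = 0 ⇒ y_{East} = 125/12 − 0.25y_{West}.
Plugging y_{East} into West's best response: y_{West} = 106/7 − (3/7)(125/12 − 0.25y_{West}) ⇒ (25/28)y_{West} = 299/28, so y_{West} = 11.96.
Then y_{East} = 125/12 − 0.25·11.96 = 557/75.
Equilibrium price: P = 172 − 3·(1454/75) = 113.84.

113.84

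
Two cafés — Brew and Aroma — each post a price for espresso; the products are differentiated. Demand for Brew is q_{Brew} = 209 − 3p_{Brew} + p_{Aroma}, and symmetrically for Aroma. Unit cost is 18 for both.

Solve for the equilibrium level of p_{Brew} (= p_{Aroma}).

Brew's profit: π = (p_{Brew} − 18)(209 − 3p_{Brew} + p_{Aroma}).
∂π/∂p_{Brew} = 263 − 6p_{Brew} + p_{Aroma} = 0 ⇒ p_{Brew} = 263/6 + (1/6)p_{Aroma}.
Setting p_{Brew} = p_{Aroma} in the reaction function: p_{Brew} = 263/6 + (1/6)p_{Brew}, so p_{Brew} = (263/6) / (5/6) = 52.6.

52.6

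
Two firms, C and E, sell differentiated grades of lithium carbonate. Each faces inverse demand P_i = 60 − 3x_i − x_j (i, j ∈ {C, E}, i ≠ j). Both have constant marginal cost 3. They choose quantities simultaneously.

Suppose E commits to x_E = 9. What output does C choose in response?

Firm C's profit: π = x_C(60 − 3x_C − x_E) − 3x_C.
∂π/∂x_C = 57 − 6x_C − x_E = 0 ⇒ x_C = 9.5 − (1/6)x_E.
At x_E = 9: x_C = 9.5 − (1/6)·9 = 8.

8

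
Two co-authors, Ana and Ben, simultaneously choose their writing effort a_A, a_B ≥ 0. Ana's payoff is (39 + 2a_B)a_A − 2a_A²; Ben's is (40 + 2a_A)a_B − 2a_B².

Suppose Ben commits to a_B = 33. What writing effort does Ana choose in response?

Expanding Ana's payoff: 39a_A + 2a_Ba_A − 2a_A².
∂π/∂a_A = 39 + 2a_B − 4a_A = 0, so a_A = 9.75 + 0.5a_B.
At a_B = 33: a_A = 9.75 + 0.5·33 = 26.25.

26.25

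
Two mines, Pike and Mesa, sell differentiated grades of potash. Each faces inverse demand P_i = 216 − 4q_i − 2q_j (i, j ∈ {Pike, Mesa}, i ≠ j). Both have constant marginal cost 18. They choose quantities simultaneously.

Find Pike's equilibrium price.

97.2

Mine Pike's profit: π = q_{Pike}(216 − 4q_{Pike} − 2q_{Mesa}) − 18q_{Pike}.
∂π/∂q_{Pike} = 198 − 8q_{Pike} − 2q_{Mesa} = 0 ⇒ q_{Pike} = 24.75 − 0.25q_{Mesa}.
The game is symmetric, so in equilibrium q_{Mesa} = q_{Pike}: the reaction function gives 1.25q_{Pike} = 24.75, hence q_{Pike} = 19.8.
P_{Pike} = 216 − 4·19.8 − 2·19.8 = 97.2.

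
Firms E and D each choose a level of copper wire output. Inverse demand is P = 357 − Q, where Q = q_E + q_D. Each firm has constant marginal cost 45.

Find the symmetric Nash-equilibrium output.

104

Firm E's profit: π = q_E(357 − (q_E + q_D)) − 45q_E.
∂π/∂q_E = 312 − 2q_E − q_D = 0, so q_E = 156 − 0.5q_D.
Setting q_E = q_D in the reaction function: q_E = 156 − 0.5q_E, so q_E = 156 / 1.5 = 104.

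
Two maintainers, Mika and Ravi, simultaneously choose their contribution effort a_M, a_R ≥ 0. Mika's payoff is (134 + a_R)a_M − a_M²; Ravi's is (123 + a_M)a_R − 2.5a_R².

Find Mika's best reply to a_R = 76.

105

Expanding Mika's payoff: 134a_M + a_Ra_M − a_M².
∂π/∂a_M = 134 + a_R − 2a_M = 0, so a_M = 67 + 0.5a_R.
At a_R = 76: a_M = 67 + 0.5·76 = 105.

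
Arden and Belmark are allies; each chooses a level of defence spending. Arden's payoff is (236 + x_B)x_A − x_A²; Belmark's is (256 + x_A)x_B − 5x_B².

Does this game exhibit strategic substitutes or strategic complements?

strategic complements

Expanding Arden's payoff: 236x_A + x_Bx_A − x_A².
∂π/∂x_A = 236 + x_B − 2x_A = 0, so x_A = 118 + 0.5x_B.
The best-response slope dx_A/dx_B = 0.5 > 0: the reaction function is upward-sloping, so the choices are strategic complements.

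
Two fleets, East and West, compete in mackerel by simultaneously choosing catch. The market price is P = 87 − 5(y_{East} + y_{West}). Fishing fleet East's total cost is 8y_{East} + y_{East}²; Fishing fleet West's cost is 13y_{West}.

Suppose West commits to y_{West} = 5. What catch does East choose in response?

4.5

Fishing fleet East's profit: π = y_{East}(87 − 5(y_{East} + y_{West})) − 8y_{East} − y_{East}².
∂π/∂y_{East} = 79 − 12y_{East} − 5y_{West} = 0, so y_{East} = 79/12 − (5/12)y_{West}.
At y_{West} = 5: y_{East} = 79/12 − (5/12)·5 = 4.5.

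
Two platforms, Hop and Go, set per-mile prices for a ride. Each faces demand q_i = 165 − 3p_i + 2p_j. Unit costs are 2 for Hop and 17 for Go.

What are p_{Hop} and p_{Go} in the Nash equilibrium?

Hop's profit: π = (p_{Hop} − 2)(165 − 3p_{Hop} + 2p_{Go}).
∂π/∂p_{Hop} = 171 − 6p_{Hop} + 2p_{Go} = 0 ⇒ p_{Hop} = 28.5 + (1/3)p_{Go}.
Similarly p_{Go} = 36 + (1/3)p_{Hop}.
Substituting the second reaction function into the first: p_{Hop} = 28.5 + (1/3)(36 + (1/3)p_{Hop}), which gives (8/9)p_{Hop} = 40.5 ⇒ p_{Hop} = 45.5625.
Then p_{Go} = 36 + (1/3)·45.5625 = 51.1875.

45.5625, 51.1875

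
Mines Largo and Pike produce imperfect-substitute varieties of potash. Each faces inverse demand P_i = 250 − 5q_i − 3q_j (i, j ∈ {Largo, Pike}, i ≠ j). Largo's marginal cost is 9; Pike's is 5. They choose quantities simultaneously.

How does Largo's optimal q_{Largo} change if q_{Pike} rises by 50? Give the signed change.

Mine Largo's profit: π = q_{Largo}(250 − 5q_{Largo} − 3q_{Pike}) − 9q_{Largo}.
∂π/∂q_{Largo} = 241 − 10q_{Largo} − 3q_{Pike} = 0 ⇒ q_{Largo} = 24.1 − 0.3q_{Pike}.
The reaction-function slope is −0.3, so a 50-unit rise in q_{Pike} moves q_{Largo} by −0.3 × 50 = −15. Largo's best response falls — the actions are strategic substitutes.

-15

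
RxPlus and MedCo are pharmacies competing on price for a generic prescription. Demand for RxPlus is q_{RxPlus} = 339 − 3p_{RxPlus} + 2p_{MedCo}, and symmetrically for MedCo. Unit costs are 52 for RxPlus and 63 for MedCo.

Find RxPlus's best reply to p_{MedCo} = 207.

RxPlus's profit: π = (p_{RxPlus} − 52)(339 − 3p_{RxPlus} + 2p_{MedCo}).
∂π/∂p_{RxPlus} = 495 − 6p_{RxPlus} + 2p_{MedCo} = 0 ⇒ p_{RxPlus} = 82.5 + (1/3)p_{MedCo}.
At p_{MedCo} = 207: p_{RxPlus} = 82.5 + (1/3)·207 = 151.5.

151.5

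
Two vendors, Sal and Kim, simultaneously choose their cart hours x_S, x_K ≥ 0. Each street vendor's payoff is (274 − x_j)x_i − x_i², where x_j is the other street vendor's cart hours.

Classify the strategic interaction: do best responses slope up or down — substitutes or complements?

Sal's payoff is (274 − x_K)x_S − x_S².
∂π/∂x_S = 274 − x_K − 2x_S = 0, so x_S = 137 − 0.5x_K.
The best-response slope dx_S/dx_K = −0.5 < 0: the reaction function is downward-sloping, so the choices are strategic substitutes.

strategic substitutes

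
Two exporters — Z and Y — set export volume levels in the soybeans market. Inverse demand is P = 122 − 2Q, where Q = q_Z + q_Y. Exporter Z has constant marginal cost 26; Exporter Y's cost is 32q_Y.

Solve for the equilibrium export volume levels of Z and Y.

17, 14

Exporter Z's profit: π = q_Z(122 − 2(q_Z + q_Y)) − 26q_Z.
∂π/∂q_Z = 96 − 4q_Z − 2q_Y = 0, so q_Z = 24 − 0.5q_Y.
By the same steps for Y: q_Y = 22.5 − 0.5q_Z.
Substituting the second reaction function into the first: q_Z = 24 − 0.5(22.5 − 0.5q_Z), which gives 0.75q_Z = 12.75 ⇒ q_Z = 17.
Then q_Y = 22.5 − 0.5·17 = 14.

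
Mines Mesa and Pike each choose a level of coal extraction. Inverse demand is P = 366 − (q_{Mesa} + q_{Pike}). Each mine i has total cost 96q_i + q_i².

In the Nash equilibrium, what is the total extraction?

108

Mine Mesa's profit: π = q_{Mesa}(366 − (q_{Mesa} + q_{Pike})) − 96q_{Mesa} − q_{Mesa}².
∂π/∂q_{Mesa} = 270 − 4q_{Mesa} − q_{Pike} = 0, so q_{Mesa} = 67.5 − 0.25q_{Pike}.
The game is symmetric, so in equilibrium q_{Pike} = q_{Mesa}: the reaction function gives 1.25q_{Mesa} = 67.5, hence q_{Mesa} = 54.
Total extraction: 54 + 54 = 108.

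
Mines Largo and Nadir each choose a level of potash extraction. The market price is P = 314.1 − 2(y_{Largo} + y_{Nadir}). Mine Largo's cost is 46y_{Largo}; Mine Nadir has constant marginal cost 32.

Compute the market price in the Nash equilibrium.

130.7

Mine Largo's profit: π = y_{Largo}(314.1 − 2(y_{Largo} + y_{Nadir})) − 46y_{Largo}.
∂π/∂y_{Largo} = 268.1 − 4y_{Largo} − 2y_{Nadir} = 0, so y_{Largo} = 67.025 − 0.5y_{Nadir}.
By the same steps for Nadir: y_{Nadir} = 70.525 − 0.5y_{Largo}.
Substituting the second reaction function into the first: y_{Largo} = 67.025 − 0.5(70.525 − 0.5y_{Largo}), which gives 0.75y_{Largo} = 31.7625 ⇒ y_{Largo} = 42.35.
Then y_{Nadir} = 70.525 − 0.5·42.35 = 49.35.
Equilibrium price: P = 314.1 − 2·91.7 = 130.7.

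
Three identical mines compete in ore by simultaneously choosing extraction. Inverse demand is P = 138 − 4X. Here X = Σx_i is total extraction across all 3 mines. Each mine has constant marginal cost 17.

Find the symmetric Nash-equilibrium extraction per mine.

7.5625

A representative mine's profit is π_i = x_i(138 − 4X) − 17x_i, with X = x_i + Σ_{j≠i} x_j.
First-order condition: 121 − 8x_i − 4Σ_{j≠i} x_j = 0.
In a symmetric equilibrium every mine chooses the same x, so Σ_{j≠i} x_j = 2x. The condition becomes 121 − 16x = 0, giving x = 121/16 = 7.5625.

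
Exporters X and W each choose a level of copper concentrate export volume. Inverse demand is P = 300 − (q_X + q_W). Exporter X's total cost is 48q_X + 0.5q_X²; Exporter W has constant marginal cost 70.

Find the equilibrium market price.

157.6

Exporter X's profit: π = q_X(300 − (q_X + q_W)) − 48q_X − 0.5q_X².
∂π/∂q_X = 252 − 3q_X − q_W = 0, so q_X = 84 − (1/3)q_W.
For W: ∂π/∂q_W = 230 − 2q_W − q_X = 0 ⇒ q_W = 115 − 0.5q_X.
Substituting the second reaction function into the first: q_X = 84 − (1/3)(115 − 0.5q_X), which gives (5/6)q_X = 137/3 ⇒ q_X = 54.8.
Then q_W = 115 − 0.5·54.8 = 87.6.
Equilibrium price: P = 300 − 142.4 = 157.6.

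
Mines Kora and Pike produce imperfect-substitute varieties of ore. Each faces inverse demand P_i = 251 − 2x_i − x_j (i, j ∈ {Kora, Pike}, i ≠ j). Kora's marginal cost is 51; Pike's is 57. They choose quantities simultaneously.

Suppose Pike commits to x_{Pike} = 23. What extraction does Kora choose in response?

Mine Kora's profit: π = x_{Kora}(251 − 2x_{Kora} − x_{Pike}) − 51x_{Kora}.
∂π/∂x_{Kora} = 200 − 4x_{Kora} − x_{Pike} = 0 ⇒ x_{Kora} = 50 − 0.25x_{Pike}.
At x_{Pike} = 23: x_{Kora} = 50 − 0.25·23 = 44.25.

44.25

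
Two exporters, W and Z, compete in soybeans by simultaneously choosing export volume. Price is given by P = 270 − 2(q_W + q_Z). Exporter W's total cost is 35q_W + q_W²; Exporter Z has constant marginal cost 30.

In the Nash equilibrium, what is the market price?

127

Exporter W's profit: π = q_W(270 − 2(q_W + q_Z)) − 35q_W − q_W².
∂π/∂q_W = 235 − 6q_W − 2q_Z = 0, so q_W = 235/6 − (1/3)q_Z.
For Z: ∂π/∂q_Z = 240 − 4q_Z − 2q_W = 0 ⇒ q_Z = 60 − 0.5q_W.
Plugging q_Z into W's best response: q_W = 235/6 − (1/3)(60 − 0.5q_W) ⇒ (5/6)q_W = 115/6, so q_W = 23.
Then q_Z = 60 − 0.5·23 = 48.5.
Equilibrium price: P = 270 − 2·71.5 = 127.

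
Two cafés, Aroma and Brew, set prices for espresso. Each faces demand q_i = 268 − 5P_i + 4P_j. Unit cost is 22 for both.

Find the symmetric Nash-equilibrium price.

Aroma's profit: π = (P_{Aroma} − 22)(268 − 5P_{Aroma} + 4P_{Brew}).
∂π/∂P_{Aroma} = 378 − 10P_{Aroma} + 4P_{Brew} = 0 ⇒ P_{Aroma} = 37.8 + 0.4P_{Brew}.
The game is symmetric, so in equilibrium P_{Brew} = P_{Aroma}: the reaction function gives 0.6P_{Aroma} = 37.8, hence P_{Aroma} = 63.

63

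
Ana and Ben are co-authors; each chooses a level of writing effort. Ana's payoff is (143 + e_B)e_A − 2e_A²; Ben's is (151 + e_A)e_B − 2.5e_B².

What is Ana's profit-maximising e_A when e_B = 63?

51.5

Expanding Ana's payoff: 143e_A + e_Be_A − 2e_A².
∂π/∂e_A = 143 + e_B − 4e_A = 0, so e_A = 35.75 + 0.25e_B.
At e_B = 63: e_A = 35.75 + 0.25·63 = 51.5.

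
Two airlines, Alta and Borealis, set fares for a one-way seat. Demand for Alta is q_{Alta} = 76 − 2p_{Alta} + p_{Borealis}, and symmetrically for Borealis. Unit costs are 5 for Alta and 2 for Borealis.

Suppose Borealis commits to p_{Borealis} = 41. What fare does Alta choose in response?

31.75

Alta's profit: π = (p_{Alta} − 5)(76 − 2p_{Alta} + p_{Borealis}).
∂π/∂p_{Alta} = 86 − 4p_{Alta} + p_{Borealis} = 0 ⇒ p_{Alta} = 21.5 + 0.25p_{Borealis}.
At p_{Borealis} = 41: p_{Alta} = 21.5 + 0.25·41 = 31.75.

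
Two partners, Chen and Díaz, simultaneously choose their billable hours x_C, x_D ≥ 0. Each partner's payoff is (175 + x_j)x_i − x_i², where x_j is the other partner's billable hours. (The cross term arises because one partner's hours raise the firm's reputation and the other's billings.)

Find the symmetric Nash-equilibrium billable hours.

Chen's payoff is (175 + x_D)x_C − x_C².
∂π/∂x_C = 175 + x_D − 2x_C = 0, so x_C = 87.5 + 0.5x_D.
By symmetry x_D = x_C; substituting into the reaction function, 0.5x_C = 87.5 and x_C = 175.

175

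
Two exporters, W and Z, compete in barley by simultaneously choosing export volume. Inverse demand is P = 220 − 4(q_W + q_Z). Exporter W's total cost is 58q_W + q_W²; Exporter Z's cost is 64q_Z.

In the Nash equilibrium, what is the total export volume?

24.75

Exporter W's profit: π = q_W(220 − 4(q_W + q_Z)) − 58q_W − q_W².
∂π/∂q_W = 162 − 10q_W − 4q_Z = 0, so q_W = 16.2 − 0.4q_Z.
For Z: ∂π/∂q_Z = 156 − 8q_Z − 4q_W = 0 ⇒ q_Z = 19.5 − 0.5q_W.
Substituting the second reaction function into the first: q_W = 16.2 − 0.4(19.5 − 0.5q_W), which gives 0.8q_W = 8.4 ⇒ q_W = 10.5.
Then q_Z = 19.5 − 0.5·10.5 = 14.25.
Total export volume: 10.5 + 14.25 = 24.75.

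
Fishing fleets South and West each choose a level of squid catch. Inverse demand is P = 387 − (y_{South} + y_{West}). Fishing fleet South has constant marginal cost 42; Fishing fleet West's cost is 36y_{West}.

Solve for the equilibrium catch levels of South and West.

113, 119

Fishing fleet South's profit: π = y_{South}(387 − (y_{South} + y_{West})) − 42y_{South}.
∂π/∂y_{South} = 345 − 2y_{South} − y_{West} = 0, so y_{South} = 172.5 − 0.5y_{West}.
By the same steps for West: y_{West} = 175.5 − 0.5y_{South}.
Solving the two reaction functions simultaneously: (1 − (−0.5)(−0.5))y_{South} = 172.5 − 0.5·175.5, so 0.75y_{South} = 84.75 and y_{South} = 113.
Then y_{West} = 175.5 − 0.5·113 = 119.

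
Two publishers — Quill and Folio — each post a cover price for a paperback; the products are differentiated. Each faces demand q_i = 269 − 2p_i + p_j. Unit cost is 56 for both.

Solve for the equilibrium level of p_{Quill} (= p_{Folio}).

Quill's profit: π = (p_{Quill} − 56)(269 − 2p_{Quill} + p_{Folio}).
∂π/∂p_{Quill} = 381 − 4p_{Quill} + p_{Folio} = 0 ⇒ p_{Quill} = 95.25 + 0.25p_{Folio}.
Setting p_{Quill} = p_{Folio} in the reaction function: p_{Quill} = 95.25 + 0.25p_{Quill}, so p_{Quill} = 95.25 / 0.75 = 127.

127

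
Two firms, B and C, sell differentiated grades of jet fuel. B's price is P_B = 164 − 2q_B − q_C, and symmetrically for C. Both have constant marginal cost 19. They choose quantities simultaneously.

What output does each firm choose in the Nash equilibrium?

Firm B's profit: π = q_B(164 − 2q_B − q_C) − 19q_B.
∂π/∂q_B = 145 − 4q_B − q_C = 0 ⇒ q_B = 36.25 − 0.25q_C.
The game is symmetric, so in equilibrium q_C = q_B: the reaction function gives 1.25q_B = 36.25, hence q_B = 29.

29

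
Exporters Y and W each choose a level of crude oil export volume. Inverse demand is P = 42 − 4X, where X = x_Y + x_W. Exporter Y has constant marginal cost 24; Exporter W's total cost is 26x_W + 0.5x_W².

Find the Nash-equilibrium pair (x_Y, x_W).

Exporter Y's profit: π = x_Y(42 − 4(x_Y + x_W)) − 24x_Y.
∂π/∂x_Y = 18 − 8x_Y − 4x_W = 0, so x_Y = 2.25 − 0.5x_W.
For W: ∂π/∂x_W = 16 − 9x_W − 4x_Y = 0 ⇒ x_W = 16/9 − (4/9)x_Y.
Substituting the second reaction function into the first: x_Y = 2.25 − 0.5(16/9 − (4/9)x_Y), which gives (7/9)x_Y = 49/36 ⇒ x_Y = 1.75.
Then x_W = 16/9 − (4/9)·1.75 = 1.

1.75, 1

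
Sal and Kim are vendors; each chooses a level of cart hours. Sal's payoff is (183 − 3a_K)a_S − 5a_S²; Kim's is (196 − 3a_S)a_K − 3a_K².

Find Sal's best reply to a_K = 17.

Expanding Sal's payoff: 183a_S − 3a_Ka_S − 5a_S².
∂π/∂a_S = 183 − 3a_K − 10a_S = 0, so a_S = 18.3 − 0.3a_K.
At a_K = 17: a_S = 18.3 − 0.3·17 = 13.2.

13.2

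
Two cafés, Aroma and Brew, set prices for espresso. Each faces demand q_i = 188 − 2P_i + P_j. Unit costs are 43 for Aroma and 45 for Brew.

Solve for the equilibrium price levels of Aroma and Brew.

Aroma's profit: π = (P_{Aroma} − 43)(188 − 2P_{Aroma} + P_{Brew}).
∂π/∂P_{Aroma} = 274 − 4P_{Aroma} + P_{Brew} = 0 ⇒ P_{Aroma} = 68.5 + 0.25P_{Brew}.
Similarly P_{Brew} = 69.5 + 0.25P_{Aroma}.
Plugging P_{Brew} into Aroma's best response: P_{Aroma} = 68.5 + 0.25(69.5 + 0.25P_{Aroma}) ⇒ 0.9375P_{Aroma} = 85.875, so P_{Aroma} = 91.6.
Then P_{Brew} = 69.5 + 0.25·91.6 = 92.4.

91.6, 92.4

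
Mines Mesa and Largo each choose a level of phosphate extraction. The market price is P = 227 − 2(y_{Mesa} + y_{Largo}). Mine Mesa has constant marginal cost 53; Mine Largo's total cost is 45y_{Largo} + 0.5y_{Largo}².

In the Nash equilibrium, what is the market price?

Mine Mesa's profit: π = y_{Mesa}(227 − 2(y_{Mesa} + y_{Largo})) − 53y_{Mesa}.
∂π/∂y_{Mesa} = 174 − 4y_{Mesa} − 2y_{Largo} = 0, so y_{Mesa} = 43.5 − 0.5y_{Largo}.
For Largo: ∂π/∂y_{Largo} = 182 − 5y_{Largo} − 2y_{Mesa} = 0 ⇒ y_{Largo} = 36.4 − 0.4y_{Mesa}.
Plugging y_{Largo} into Mesa's best response: y_{Mesa} = 43.5 − 0.5(36.4 − 0.4y_{Mesa}) ⇒ 0.8y_{Mesa} = 25.3, so y_{Mesa} = 31.625.
Then y_{Largo} = 36.4 − 0.4·31.625 = 23.75.
Equilibrium price: P = 227 − 2·55.375 = 116.25.

116.25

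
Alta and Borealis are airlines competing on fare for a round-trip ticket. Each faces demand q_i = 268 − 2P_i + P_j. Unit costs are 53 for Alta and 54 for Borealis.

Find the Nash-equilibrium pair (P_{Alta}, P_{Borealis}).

124.8, 125.2

Alta's profit: π = (P_{Alta} − 53)(268 − 2P_{Alta} + P_{Borealis}).
∂π/∂P_{Alta} = 374 − 4P_{Alta} + P_{Borealis} = 0 ⇒ P_{Alta} = 93.5 + 0.25P_{Borealis}.
Similarly P_{Borealis} = 94 + 0.25P_{Alta}.
Solving the two reaction functions simultaneously: (1 − (0.25)(0.25))P_{Alta} = 93.5 + 0.25·94, so 0.9375P_{Alta} = 117 and P_{Alta} = 124.8.
Then P_{Borealis} = 94 + 0.25·124.8 = 125.2.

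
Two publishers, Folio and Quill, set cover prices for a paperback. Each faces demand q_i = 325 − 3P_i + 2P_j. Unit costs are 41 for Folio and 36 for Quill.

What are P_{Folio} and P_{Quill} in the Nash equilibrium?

111.0625, 109.1875

Folio's profit: π = (P_{Folio} − 41)(325 − 3P_{Folio} + 2P_{Quill}).
∂π/∂P_{Folio} = 448 − 6P_{Folio} + 2P_{Quill} = 0 ⇒ P_{Folio} = 224/3 + (1/3)P_{Quill}.
Similarly P_{Quill} = 433/6 + (1/3)P_{Folio}.
Substituting the second reaction function into the first: P_{Folio} = 224/3 + (1/3)(433/6 + (1/3)P_{Folio}), which gives (8/9)P_{Folio} = 1777/18 ⇒ P_{Folio} = 111.0625.
Then P_{Quill} = 433/6 + (1/3)·111.0625 = 109.1875.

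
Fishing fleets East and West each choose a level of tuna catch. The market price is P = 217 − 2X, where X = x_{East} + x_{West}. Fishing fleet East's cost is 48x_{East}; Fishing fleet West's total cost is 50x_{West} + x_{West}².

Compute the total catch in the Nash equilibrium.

50.5

Fishing fleet East's profit: π = x_{East}(217 − 2(x_{East} + x_{West})) − 48x_{East}.
∂π/∂x_{East} = 169 − 4x_{East} − 2x_{West} = 0, so x_{East} = 42.25 − 0.5x_{West}.
For West: ∂π/∂x_{West} = 167 − 6x_{West} − 2x_{East} = 0 ⇒ x_{West} = 167/6 − (1/3)x_{East}.
Solving the two reaction functions simultaneously: (1 − (−0.5)(−1/3))x_{East} = 42.25 − 0.5·(167/6), so (5/6)x_{East} = 85/3 and x_{East} = 34.
Then x_{West} = 167/6 − (1/3)·34 = 16.5.
Total catch: 34 + 16.5 = 50.5.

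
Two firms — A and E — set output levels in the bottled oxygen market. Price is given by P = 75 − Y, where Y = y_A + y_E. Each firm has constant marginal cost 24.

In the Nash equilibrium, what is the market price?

Firm A's profit: π = y_A(75 − (y_A + y_E)) − 24y_A.
∂π/∂y_A = 51 − 2y_A − y_E = 0, so y_A = 25.5 − 0.5y_E.
By symmetry y_E = y_A; substituting into the reaction function, 1.5y_A = 25.5 and y_A = 17.
Equilibrium price: P = 75 − 34 = 41.

41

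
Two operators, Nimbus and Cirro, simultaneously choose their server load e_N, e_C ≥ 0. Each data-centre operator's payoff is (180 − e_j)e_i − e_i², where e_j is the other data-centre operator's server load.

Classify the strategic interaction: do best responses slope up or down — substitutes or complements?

strategic substitutes

Nimbus's payoff is (180 − e_C)e_N − e_N².
∂π/∂e_N = 180 − e_C − 2e_N = 0, so e_N = 90 − 0.5e_C.
The best-response slope de_N/de_C = −0.5 < 0: the reaction function is downward-sloping, so the choices are strategic substitutes.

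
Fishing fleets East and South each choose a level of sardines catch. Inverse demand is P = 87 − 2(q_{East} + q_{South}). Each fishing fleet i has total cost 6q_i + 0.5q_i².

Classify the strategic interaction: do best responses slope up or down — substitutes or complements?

strategic substitutes

Fishing fleet East's profit: π = q_{East}(87 − 2(q_{East} + q_{South})) − 6q_{East} − 0.5q_{East}².
∂π/∂q_{East} = 81 − 5q_{East} − 2q_{South} = 0, so q_{East} = 16.2 − 0.4q_{South}.
The best-response slope dq_{East}/dq_{South} = −0.4 < 0: the reaction function is downward-sloping, so the choices are strategic substitutes.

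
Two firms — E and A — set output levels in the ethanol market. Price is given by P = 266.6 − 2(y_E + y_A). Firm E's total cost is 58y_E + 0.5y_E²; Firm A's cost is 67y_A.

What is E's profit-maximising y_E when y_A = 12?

36.92

Firm E's profit: π = y_E(266.6 − 2(y_E + y_A)) − 58y_E − 0.5y_E².
∂π/∂y_E = 208.6 − 5y_E − 2y_A = 0, so y_E = 41.72 − 0.4y_A.
At y_A = 12: y_E = 41.72 − 0.4·12 = 36.92.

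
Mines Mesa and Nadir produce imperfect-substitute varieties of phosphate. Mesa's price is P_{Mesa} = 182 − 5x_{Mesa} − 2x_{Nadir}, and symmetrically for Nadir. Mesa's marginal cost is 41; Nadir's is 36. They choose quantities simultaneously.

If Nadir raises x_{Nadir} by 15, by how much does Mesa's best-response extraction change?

Mine Mesa's profit: π = x_{Mesa}(182 − 5x_{Mesa} − 2x_{Nadir}) − 41x_{Mesa}.
∂π/∂x_{Mesa} = 141 − 10x_{Mesa} − 2x_{Nadir} = 0 ⇒ x_{Mesa} = 14.1 − 0.2x_{Nadir}.
The reaction-function slope is −0.2, so a 15-unit rise in x_{Nadir} moves x_{Mesa} by −0.2 × 15 = −3. Mesa's best response falls — the actions are strategic substitutes.

-3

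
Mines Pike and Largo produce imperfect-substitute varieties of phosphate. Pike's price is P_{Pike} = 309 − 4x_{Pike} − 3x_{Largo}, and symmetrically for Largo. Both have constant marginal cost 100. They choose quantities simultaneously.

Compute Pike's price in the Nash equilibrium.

176

Mine Pike's profit: π = x_{Pike}(309 − 4x_{Pike} − 3x_{Largo}) − 100x_{Pike}.
∂π/∂x_{Pike} = 209 − 8x_{Pike} − 3x_{Largo} = 0 ⇒ x_{Pike} = 26.125 − 0.375x_{Largo}.
The game is symmetric, so in equilibrium x_{Largo} = x_{Pike}: the reaction function gives 1.375x_{Pike} = 26.125, hence x_{Pike} = 19.
P_{Pike} = 309 − 4·19 − 3·19 = 176.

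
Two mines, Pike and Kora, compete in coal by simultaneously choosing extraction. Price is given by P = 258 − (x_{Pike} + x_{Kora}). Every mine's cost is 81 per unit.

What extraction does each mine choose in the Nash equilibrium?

Mine Pike's profit: π = x_{Pike}(258 − (x_{Pike} + x_{Kora})) − 81x_{Pike}.
∂π/∂x_{Pike} = 177 − 2x_{Pike} − x_{Kora} = 0, so x_{Pike} = 88.5 − 0.5x_{Kora}.
Setting x_{Pike} = x_{Kora} in the reaction function: x_{Pike} = 88.5 − 0.5x_{Pike}, so x_{Pike} = 88.5 / 1.5 = 59.

59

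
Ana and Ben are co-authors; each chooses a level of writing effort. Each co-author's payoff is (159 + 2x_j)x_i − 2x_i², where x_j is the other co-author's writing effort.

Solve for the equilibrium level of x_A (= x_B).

Ana's payoff is (159 + 2x_B)x_A − 2x_A².
∂π/∂x_A = 159 + 2x_B − 4x_A = 0, so x_A = 39.75 + 0.5x_B.
By symmetry x_B = x_A; substituting into the reaction function, 0.5x_A = 39.75 and x_A = 79.5.

79.5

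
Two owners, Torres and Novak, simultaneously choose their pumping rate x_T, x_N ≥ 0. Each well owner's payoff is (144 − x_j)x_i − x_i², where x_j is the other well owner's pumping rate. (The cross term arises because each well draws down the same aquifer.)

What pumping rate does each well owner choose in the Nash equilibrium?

48

Torres's payoff is (144 − x_N)x_T − x_T².
∂π/∂x_T = 144 − x_N − 2x_T = 0, so x_T = 72 − 0.5x_N.
By symmetry x_N = x_T; substituting into the reaction function, 1.5x_T = 72 and x_T = 48.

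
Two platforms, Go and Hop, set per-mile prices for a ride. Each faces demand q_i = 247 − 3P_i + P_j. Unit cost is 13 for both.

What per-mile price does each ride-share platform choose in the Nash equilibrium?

Go's profit: π = (P_{Go} − 13)(247 − 3P_{Go} + P_{Hop}).
∂π/∂P_{Go} = 286 − 6P_{Go} + P_{Hop} = 0 ⇒ P_{Go} = 143/3 + (1/6)P_{Hop}.
Setting P_{Go} = P_{Hop} in the reaction function: P_{Go} = 143/3 + (1/6)P_{Go}, so P_{Go} = (143/3) / (5/6) = 57.2.

57.2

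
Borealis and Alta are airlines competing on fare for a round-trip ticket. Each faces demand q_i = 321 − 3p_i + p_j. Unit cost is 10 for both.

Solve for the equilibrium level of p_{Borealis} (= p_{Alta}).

70.2

Borealis's profit: π = (p_{Borealis} − 10)(321 − 3p_{Borealis} + p_{Alta}).
∂π/∂p_{Borealis} = 351 − 6p_{Borealis} + p_{Alta} = 0 ⇒ p_{Borealis} = 58.5 + (1/6)p_{Alta}.
By symmetry p_{Alta} = p_{Borealis}; substituting into the reaction function, (5/6)p_{Borealis} = 58.5 and p_{Borealis} = 70.2.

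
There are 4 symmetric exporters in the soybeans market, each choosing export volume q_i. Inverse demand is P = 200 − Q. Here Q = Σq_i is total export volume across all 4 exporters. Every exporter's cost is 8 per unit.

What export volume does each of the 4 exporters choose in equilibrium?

A representative exporter's profit is π_i = q_i(200 − Q) − 8q_i, with Q = q_i + Σ_{j≠i} q_j.
First-order condition: 192 − 2q_i − Σ_{j≠i} q_j = 0.
In a symmetric equilibrium every exporter chooses the same q, so Σ_{j≠i} q_j = 3q. The condition becomes 192 − 5q = 0, giving q = 192/5 = 38.4.

38.4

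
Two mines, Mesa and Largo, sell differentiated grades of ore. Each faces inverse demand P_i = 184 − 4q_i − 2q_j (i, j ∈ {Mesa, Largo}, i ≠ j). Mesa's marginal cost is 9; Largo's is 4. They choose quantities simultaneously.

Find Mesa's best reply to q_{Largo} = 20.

16.875

Mine Mesa's profit: π = q_{Mesa}(184 − 4q_{Mesa} − 2q_{Largo}) − 9q_{Mesa}.
∂π/∂q_{Mesa} = 175 − 8q_{Mesa} − 2q_{Largo} = 0 ⇒ q_{Mesa} = 21.875 − 0.25q_{Largo}.
At q_{Largo} = 20: q_{Mesa} = 21.875 − 0.25·20 = 16.875.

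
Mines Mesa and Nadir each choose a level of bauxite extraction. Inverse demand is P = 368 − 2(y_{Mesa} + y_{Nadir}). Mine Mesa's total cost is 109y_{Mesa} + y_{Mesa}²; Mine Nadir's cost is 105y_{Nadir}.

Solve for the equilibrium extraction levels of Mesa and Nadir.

Mine Mesa's profit: π = y_{Mesa}(368 − 2(y_{Mesa} + y_{Nadir})) − 109y_{Mesa} − y_{Mesa}².
∂π/∂y_{Mesa} = 259 − 6y_{Mesa} − 2y_{Nadir} = 0, so y_{Mesa} = 259/6 − (1/3)y_{Nadir}.
For Nadir: ∂π/∂y_{Nadir} = 263 − 4y_{Nadir} − 2y_{Mesa} = 0 ⇒ y_{Nadir} = 65.75 − 0.5y_{Mesa}.
Substituting the second reaction function into the first: y_{Mesa} = 259/6 − (1/3)(65.75 − 0.5y_{Mesa}), which gives (5/6)y_{Mesa} = 21.25 ⇒ y_{Mesa} = 25.5.
Then y_{Nadir} = 65.75 − 0.5·25.5 = 53.

25.5, 53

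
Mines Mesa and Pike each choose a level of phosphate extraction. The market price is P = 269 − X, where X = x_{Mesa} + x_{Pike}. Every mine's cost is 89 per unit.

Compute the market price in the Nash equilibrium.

Mine Mesa's profit: π = x_{Mesa}(269 − (x_{Mesa} + x_{Pike})) − 89x_{Mesa}.
∂π/∂x_{Mesa} = 180 − 2x_{Mesa} − x_{Pike} = 0, so x_{Mesa} = 90 − 0.5x_{Pike}.
Setting x_{Mesa} = x_{Pike} in the reaction function: x_{Mesa} = 90 − 0.5x_{Mesa}, so x_{Mesa} = 90 / 1.5 = 60.
Equilibrium price: P = 269 − 120 = 149.

149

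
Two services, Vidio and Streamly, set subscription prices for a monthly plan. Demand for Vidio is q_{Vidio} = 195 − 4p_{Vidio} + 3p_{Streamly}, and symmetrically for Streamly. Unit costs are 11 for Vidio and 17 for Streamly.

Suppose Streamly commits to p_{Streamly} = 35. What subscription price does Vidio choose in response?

Vidio's profit: π = (p_{Vidio} − 11)(195 − 4p_{Vidio} + 3p_{Streamly}).
∂π/∂p_{Vidio} = 239 − 8p_{Vidio} + 3p_{Streamly} = 0 ⇒ p_{Vidio} = 29.875 + 0.375p_{Streamly}.
At p_{Streamly} = 35: p_{Vidio} = 29.875 + 0.375·35 = 43.

43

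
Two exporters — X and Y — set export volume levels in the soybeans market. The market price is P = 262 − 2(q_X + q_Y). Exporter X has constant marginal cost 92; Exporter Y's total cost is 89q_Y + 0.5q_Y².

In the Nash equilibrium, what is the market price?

Exporter X's profit: π = q_X(262 − 2(q_X + q_Y)) − 92q_X.
∂π/∂q_X = 170 − 4q_X − 2q_Y = 0, so q_X = 42.5 − 0.5q_Y.
For Y: ∂π/∂q_Y = 173 − 5q_Y − 2q_X = 0 ⇒ q_Y = 34.6 − 0.4q_X.
Substituting the second reaction function into the first: q_X = 42.5 − 0.5(34.6 − 0.4q_X), which gives 0.8q_X = 25.2 ⇒ q_X = 31.5.
Then q_Y = 34.6 − 0.4·31.5 = 22.
Equilibrium price: P = 262 − 2·53.5 = 155.

155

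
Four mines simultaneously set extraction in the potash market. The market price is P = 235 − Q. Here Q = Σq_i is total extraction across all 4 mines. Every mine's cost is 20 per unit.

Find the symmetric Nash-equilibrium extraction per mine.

A representative mine's profit is π_i = q_i(235 − Q) − 20q_i, with Q = q_i + Σ_{j≠i} q_j.
First-order condition: 215 − 2q_i − Σ_{j≠i} q_j = 0.
In a symmetric equilibrium every mine chooses the same q, so Σ_{j≠i} q_j = 3q. The condition becomes 215 − 5q = 0, giving q = 215/5 = 43.

43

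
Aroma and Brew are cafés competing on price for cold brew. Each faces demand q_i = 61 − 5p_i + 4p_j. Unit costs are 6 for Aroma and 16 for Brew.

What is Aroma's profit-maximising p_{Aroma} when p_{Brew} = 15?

Aroma's profit: π = (p_{Aroma} − 6)(61 − 5p_{Aroma} + 4p_{Brew}).
∂π/∂p_{Aroma} = 91 − 10p_{Aroma} + 4p_{Brew} = 0 ⇒ p_{Aroma} = 9.1 + 0.4p_{Brew}.
At p_{Brew} = 15: p_{Aroma} = 9.1 + 0.4·15 = 15.1.

15.1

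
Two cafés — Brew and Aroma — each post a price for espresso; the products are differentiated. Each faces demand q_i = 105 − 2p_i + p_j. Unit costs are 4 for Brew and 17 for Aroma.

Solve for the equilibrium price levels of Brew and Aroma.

Brew's profit: π = (p_{Brew} − 4)(105 − 2p_{Brew} + p_{Aroma}).
∂π/∂p_{Brew} = 113 − 4p_{Brew} + p_{Aroma} = 0 ⇒ p_{Brew} = 28.25 + 0.25p_{Aroma}.
Similarly p_{Aroma} = 34.75 + 0.25p_{Brew}.
Substituting the second reaction function into the first: p_{Brew} = 28.25 + 0.25(34.75 + 0.25p_{Brew}), which gives 0.9375p_{Brew} = 36.9375 ⇒ p_{Brew} = 39.4.
Then p_{Aroma} = 34.75 + 0.25·39.4 = 44.6.

39.4, 44.6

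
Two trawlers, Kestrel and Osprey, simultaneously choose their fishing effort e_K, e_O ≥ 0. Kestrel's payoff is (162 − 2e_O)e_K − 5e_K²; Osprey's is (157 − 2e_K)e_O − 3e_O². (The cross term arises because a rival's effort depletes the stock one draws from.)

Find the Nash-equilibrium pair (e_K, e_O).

Expanding Kestrel's payoff: 162e_K − 2e_Oe_K − 5e_K².
∂π/∂e_K = 162 − 2e_O − 10e_K = 0, so e_K = 16.2 − 0.2e_O.
Likewise for Osprey: e_O = 157/6 − (1/3)e_K.
Solving the two reaction functions simultaneously: (1 − (−0.2)(−1/3))e_K = 16.2 − 0.2·(157/6), so (14/15)e_K = 329/30 and e_K = 11.75.
Then e_O = 157/6 − (1/3)·11.75 = 22.25.

11.75, 22.25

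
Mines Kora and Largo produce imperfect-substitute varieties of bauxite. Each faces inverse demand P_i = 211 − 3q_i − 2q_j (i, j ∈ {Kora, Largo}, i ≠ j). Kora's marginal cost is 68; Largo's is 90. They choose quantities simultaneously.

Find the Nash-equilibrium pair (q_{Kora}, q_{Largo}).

19.25, 13.75

Mine Kora's profit: π = q_{Kora}(211 − 3q_{Kora} − 2q_{Largo}) − 68q_{Kora}.
∂π/∂q_{Kora} = 143 − 6q_{Kora} − 2q_{Largo} = 0 ⇒ q_{Kora} = 143/6 − (1/3)q_{Largo}.
Similarly q_{Largo} = 121/6 − (1/3)q_{Kora}.
Substituting the second reaction function into the first: q_{Kora} = 143/6 − (1/3)(121/6 − (1/3)q_{Kora}), which gives (8/9)q_{Kora} = 154/9 ⇒ q_{Kora} = 19.25.
Then q_{Largo} = 121/6 − (1/3)·19.25 = 13.75.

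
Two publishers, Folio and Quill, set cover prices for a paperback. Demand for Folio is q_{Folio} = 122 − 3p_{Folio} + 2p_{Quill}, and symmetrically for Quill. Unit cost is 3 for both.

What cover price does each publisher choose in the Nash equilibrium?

32.75

Folio's profit: π = (p_{Folio} − 3)(122 − 3p_{Folio} + 2p_{Quill}).
∂π/∂p_{Folio} = 131 − 6p_{Folio} + 2p_{Quill} = 0 ⇒ p_{Folio} = 131/6 + (1/3)p_{Quill}.
By symmetry p_{Quill} = p_{Folio}; substituting into the reaction function, (2/3)p_{Folio} = 131/6 and p_{Folio} = 32.75.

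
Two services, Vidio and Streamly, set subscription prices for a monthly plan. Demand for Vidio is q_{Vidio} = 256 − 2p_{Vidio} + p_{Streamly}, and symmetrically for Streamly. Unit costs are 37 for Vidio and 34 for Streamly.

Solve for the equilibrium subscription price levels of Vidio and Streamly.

109.6, 108.4

Vidio's profit: π = (p_{Vidio} − 37)(256 − 2p_{Vidio} + p_{Streamly}).
∂π/∂p_{Vidio} = 330 − 4p_{Vidio} + p_{Streamly} = 0 ⇒ p_{Vidio} = 82.5 + 0.25p_{Streamly}.
Similarly p_{Streamly} = 81 + 0.25p_{Vidio}.
Substituting the second reaction function into the first: p_{Vidio} = 82.5 + 0.25(81 + 0.25p_{Vidio}), which gives 0.9375p_{Vidio} = 102.75 ⇒ p_{Vidio} = 109.6.
Then p_{Streamly} = 81 + 0.25·109.6 = 108.4.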